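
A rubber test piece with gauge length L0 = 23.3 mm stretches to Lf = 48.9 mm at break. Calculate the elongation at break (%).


Elongation = (Lf - L0) / L0 * 100
= (48.9 - 23.3) / 23.3 * 100
= 25.6 / 23.3 * 100
= 109.9%

109.9%


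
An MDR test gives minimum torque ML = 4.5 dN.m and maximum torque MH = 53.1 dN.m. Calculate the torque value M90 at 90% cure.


M90 = ML + 0.9 * (MH - ML)
M90 = 4.5 + 0.9 * (53.1 - 4.5)
M90 = 4.5 + 0.9 * 48.6
M90 = 48.24 dN.m

48.24 dN.m


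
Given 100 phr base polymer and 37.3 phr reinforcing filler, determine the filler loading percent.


Filler % = filler / (rubber + filler) * 100
= 37.3 / (100 + 37.3) * 100
= 37.3 / 137.3 * 100
= 27.17%

27.17%


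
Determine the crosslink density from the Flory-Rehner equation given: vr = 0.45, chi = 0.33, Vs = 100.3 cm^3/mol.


ln(1 - vr) = ln(1 - 0.45) = -0.5978
Numerator = -((-0.5978) + 0.45 + 0.33 * 0.45^2) = 0.0810
Denominator = 100.3 * (0.45^(1/3) - 0.45/2) = 54.2933
nu = 0.0810 / 54.2933 = 0.0015 mol/cm^3

0.0015 mol/cm^3


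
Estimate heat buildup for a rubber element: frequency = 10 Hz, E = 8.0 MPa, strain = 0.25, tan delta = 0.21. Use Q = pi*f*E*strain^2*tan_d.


Q = pi * f * E * strain^2 * tan_d
= pi * 10 * 8.0 * 0.25^2 * 0.21
= pi * 10 * 8.0 * 0.0625 * 0.21
= 3.2987

Q = 3.2987


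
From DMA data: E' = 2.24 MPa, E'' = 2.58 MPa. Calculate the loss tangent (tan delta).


tan delta = E'' / E'
= 2.58 / 2.24
= 1.1518

tan delta = 1.1518


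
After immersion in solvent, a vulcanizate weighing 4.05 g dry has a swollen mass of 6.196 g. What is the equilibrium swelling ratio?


Q = W_swollen / W_dry
Q = 6.196 / 4.05
Q = 1.53

Q = 1.53


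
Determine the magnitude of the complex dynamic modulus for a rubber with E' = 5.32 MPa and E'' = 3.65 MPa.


|E*| = sqrt(E'^2 + E''^2)
= sqrt(5.32^2 + 3.65^2)
= sqrt(28.3024 + 13.3225)
= 6.452 MPa

6.452 MPa


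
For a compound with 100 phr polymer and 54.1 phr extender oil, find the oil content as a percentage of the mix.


Oil % = oil / (100 + oil) * 100
= 54.1 / (100 + 54.1) * 100
= 54.1 / 154.1 * 100
= 35.11%

35.11%


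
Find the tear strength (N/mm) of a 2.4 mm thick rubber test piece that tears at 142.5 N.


Tear strength = force / thickness
= 142.5 / 2.4
= 59.38 N/mm

59.38 N/mm


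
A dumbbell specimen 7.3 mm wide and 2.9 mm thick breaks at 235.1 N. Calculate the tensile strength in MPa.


Area = width * thickness = 7.3 * 2.9 = 21.17 mm^2
TS = force / area = 235.1 / 21.17 = 11.11 MPa

11.11 MPa


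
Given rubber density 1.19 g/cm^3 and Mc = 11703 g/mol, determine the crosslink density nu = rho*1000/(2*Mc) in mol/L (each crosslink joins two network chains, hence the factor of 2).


nu = rho * 1000 / (2 * Mc)
nu = 1.19 * 1000 / (2 * 11703)
nu = 1190.0 / 23406
nu = 0.0508 mol/L

0.0508 mol/L


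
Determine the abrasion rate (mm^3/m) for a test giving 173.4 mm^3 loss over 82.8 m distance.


Rate = volume_loss / distance
= 173.4 / 82.8
= 2.094 mm^3/m

2.094 mm^3/m


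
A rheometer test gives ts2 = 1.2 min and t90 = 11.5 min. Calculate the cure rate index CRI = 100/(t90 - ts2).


CRI = 100 / (t90 - ts2)
= 100 / (11.5 - 1.2)
= 100 / 10.3
= 9.71 min^-1

9.71 min^-1


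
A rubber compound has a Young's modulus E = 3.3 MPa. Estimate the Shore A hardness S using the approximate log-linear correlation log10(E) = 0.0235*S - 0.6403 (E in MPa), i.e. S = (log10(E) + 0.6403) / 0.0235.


log10(E) = 0.0235*S - 0.6403  =>  S = (log10(E) + 0.6403) / 0.0235
log10(3.3) = 0.518514
S = (0.518514 + 0.6403) / 0.0235 = 1.158814 / 0.0235
S = 49.3

Shore A = 49.3


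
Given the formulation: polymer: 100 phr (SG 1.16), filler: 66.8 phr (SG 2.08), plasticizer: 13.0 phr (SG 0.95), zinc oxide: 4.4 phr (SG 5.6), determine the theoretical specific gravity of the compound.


Sum of weights = 184.2
Volume contributions:
  polymer: 100/1.16 = 86.2069
  filler: 66.8/2.08 = 32.1154
  plasticizer: 13.0/0.95 = 13.6842
  zinc oxide: 4.4/5.6 = 0.7857
Sum of volumes = 132.7922
SG = 184.2 / 132.7922 = 1.387

SG = 1.387


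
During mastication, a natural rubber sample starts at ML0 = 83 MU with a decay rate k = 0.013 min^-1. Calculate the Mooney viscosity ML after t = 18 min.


ML = ML0 * exp(-k * t)
ML = 83 * exp(-0.013 * 18)
ML = 83 * 0.7914
ML = 65.68 MU

65.68 MU


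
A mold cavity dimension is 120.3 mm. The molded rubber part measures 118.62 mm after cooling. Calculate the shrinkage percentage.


Shrinkage = (mold - part) / mold * 100
= (120.3 - 118.62) / 120.3 * 100
= 1.68 / 120.3 * 100
= 1.4%

1.4%


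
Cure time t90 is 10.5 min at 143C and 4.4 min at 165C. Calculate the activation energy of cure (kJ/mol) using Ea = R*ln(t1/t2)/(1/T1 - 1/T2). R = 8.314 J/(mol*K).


T1 = 416.15 K, T2 = 438.15 K
1/T1 - 1/T2 = 1.2066e-04
ln(t1/t2) = ln(10.5/4.4) = 0.8698
Ea = 8.314 * 0.8698 / 1.2066e-04 = 59932.8370 J/mol
Ea = 59.93 kJ/mol

59.93 kJ/mol


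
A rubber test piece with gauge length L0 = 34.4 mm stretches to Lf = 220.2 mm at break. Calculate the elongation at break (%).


Elongation = (Lf - L0) / L0 * 100
= (220.2 - 34.4) / 34.4 * 100
= 185.8 / 34.4 * 100
= 540.1%

540.1%


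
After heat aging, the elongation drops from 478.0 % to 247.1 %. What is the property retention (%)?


Retention = aged / original * 100
= 247.1 / 478.0 * 100
= 51.7%

51.7%


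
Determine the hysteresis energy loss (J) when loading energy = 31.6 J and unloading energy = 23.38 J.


Hysteresis loss = loading - unloading
= 31.6 - 23.38
= 8.22 J

8.22 J


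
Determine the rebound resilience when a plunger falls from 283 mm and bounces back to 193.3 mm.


Resilience = h_rebound / h_drop * 100
= 193.3 / 283 * 100
= 68.3%

68.3%


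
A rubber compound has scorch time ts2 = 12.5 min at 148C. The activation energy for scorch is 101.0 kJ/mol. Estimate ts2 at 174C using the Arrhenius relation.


Convert temperatures: T1 = 148 + 273.15 = 421.15 K, T2 = 174 + 273.15 = 447.15 K
ts2_new = 12.5 * exp(101000 / 8.314 * (1/447.15 - 1/421.15))
1/T2 - 1/T1 = -1.3806e-04
ts2_new = 2.34 min

2.34 min


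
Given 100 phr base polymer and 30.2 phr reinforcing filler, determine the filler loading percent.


Filler % = filler / (rubber + filler) * 100
= 30.2 / (100 + 30.2) * 100
= 30.2 / 130.2 * 100
= 23.2%

23.2%


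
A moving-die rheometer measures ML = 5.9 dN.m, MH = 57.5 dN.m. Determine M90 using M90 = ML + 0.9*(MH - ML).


M90 = ML + 0.9 * (MH - ML)
M90 = 5.9 + 0.9 * (57.5 - 5.9)
M90 = 5.9 + 0.9 * 51.6
M90 = 52.34 dN.m

52.34 dN.m


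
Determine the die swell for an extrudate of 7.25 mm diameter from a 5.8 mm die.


Die swell ratio = D_extrudate / D_die
= 7.25 / 5.8
= 1.25

Die swell = 1.25


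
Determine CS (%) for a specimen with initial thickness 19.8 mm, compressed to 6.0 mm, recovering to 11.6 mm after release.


CS = (t0 - recovered) / (t0 - ts) * 100
= (19.8 - 11.6) / (19.8 - 6.0) * 100
= 8.2 / 13.8 * 100
= 59.4%

59.4%


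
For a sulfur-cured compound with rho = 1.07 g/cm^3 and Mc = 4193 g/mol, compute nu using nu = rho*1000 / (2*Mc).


nu = rho * 1000 / (2 * Mc)
nu = 1.07 * 1000 / (2 * 4193)
nu = 1070.0 / 8386
nu = 0.1276 mol/L

0.1276 mol/L


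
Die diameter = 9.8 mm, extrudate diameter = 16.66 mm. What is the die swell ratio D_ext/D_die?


Die swell ratio = D_extrudate / D_die
= 16.66 / 9.8
= 1.7

Die swell = 1.7


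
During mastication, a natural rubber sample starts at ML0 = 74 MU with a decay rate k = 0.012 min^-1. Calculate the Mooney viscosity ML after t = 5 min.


ML = ML0 * exp(-k * t)
ML = 74 * exp(-0.012 * 5)
ML = 74 * 0.9418
ML = 69.69 MU

69.69 MU


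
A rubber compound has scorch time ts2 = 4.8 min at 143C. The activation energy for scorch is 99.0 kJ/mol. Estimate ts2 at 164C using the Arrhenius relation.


Convert temperatures: T1 = 143 + 273.15 = 416.15 K, T2 = 164 + 273.15 = 437.15 K
ts2_new = 4.8 * exp(99000 / 8.314 * (1/437.15 - 1/416.15))
1/T2 - 1/T1 = -1.1544e-04
ts2_new = 1.21 min

1.21 min


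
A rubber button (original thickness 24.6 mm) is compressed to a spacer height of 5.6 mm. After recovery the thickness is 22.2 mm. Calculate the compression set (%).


CS = (t0 - recovered) / (t0 - ts) * 100
= (24.6 - 22.2) / (24.6 - 5.6) * 100
= 2.4 / 19.0 * 100
= 12.6%

12.6%


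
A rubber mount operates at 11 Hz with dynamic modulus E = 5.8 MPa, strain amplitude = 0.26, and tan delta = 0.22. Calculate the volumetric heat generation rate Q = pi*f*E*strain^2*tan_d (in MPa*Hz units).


Q = pi * f * E * strain^2 * tan_d
= pi * 11 * 5.8 * 0.26^2 * 0.22
= pi * 11 * 5.8 * 0.0676 * 0.22
= 2.9808

Q = 2.9808


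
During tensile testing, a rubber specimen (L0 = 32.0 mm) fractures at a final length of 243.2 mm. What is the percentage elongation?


Elongation = (Lf - L0) / L0 * 100
= (243.2 - 32.0) / 32.0 * 100
= 211.2 / 32.0 * 100
= 660.0%

660.0%


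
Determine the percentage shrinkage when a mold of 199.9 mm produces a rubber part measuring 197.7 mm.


Shrinkage = (mold - part) / mold * 100
= (199.9 - 197.7) / 199.9 * 100
= 2.2 / 199.9 * 100
= 1.1%

1.1%


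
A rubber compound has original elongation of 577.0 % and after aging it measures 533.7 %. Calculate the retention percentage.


Retention = aged / original * 100
= 533.7 / 577.0 * 100
= 92.5%

92.5%


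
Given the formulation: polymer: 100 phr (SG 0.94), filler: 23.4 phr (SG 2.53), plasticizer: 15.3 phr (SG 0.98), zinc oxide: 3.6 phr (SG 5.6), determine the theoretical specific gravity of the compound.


Sum of weights = 142.3
Volume contributions:
  polymer: 100/0.94 = 106.3830
  filler: 23.4/2.53 = 9.2490
  plasticizer: 15.3/0.98 = 15.6122
  zinc oxide: 3.6/5.6 = 0.6429
Sum of volumes = 131.8871
SG = 142.3 / 131.8871 = 1.079

SG = 1.079


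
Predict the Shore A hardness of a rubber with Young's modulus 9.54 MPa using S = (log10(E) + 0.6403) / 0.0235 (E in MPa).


log10(E) = 0.0235*S - 0.6403  =>  S = (log10(E) + 0.6403) / 0.0235
log10(9.54) = 0.979548
S = (0.979548 + 0.6403) / 0.0235 = 1.619848 / 0.0235
S = 68.9

Shore A = 68.9


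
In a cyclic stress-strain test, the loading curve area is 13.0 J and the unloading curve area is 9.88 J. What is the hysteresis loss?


Hysteresis loss = loading - unloading
= 13.0 - 9.88
= 3.12 J

3.12 J


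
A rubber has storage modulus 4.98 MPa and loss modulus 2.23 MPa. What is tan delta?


tan delta = E'' / E'
= 2.23 / 4.98
= 0.4478

tan delta = 0.4478


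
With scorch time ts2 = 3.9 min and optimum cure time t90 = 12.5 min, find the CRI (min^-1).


CRI = 100 / (t90 - ts2)
= 100 / (12.5 - 3.9)
= 100 / 8.6
= 11.63 min^-1

11.63 min^-1


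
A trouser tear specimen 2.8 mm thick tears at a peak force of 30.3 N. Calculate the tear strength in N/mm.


Tear strength = force / thickness
= 30.3 / 2.8
= 10.82 N/mm

10.82 N/mm


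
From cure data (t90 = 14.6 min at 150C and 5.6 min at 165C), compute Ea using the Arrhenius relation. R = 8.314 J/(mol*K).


T1 = 423.15 K, T2 = 438.15 K
1/T1 - 1/T2 = 8.0905e-05
ln(t1/t2) = ln(14.6/5.6) = 0.9583
Ea = 8.314 * 0.9583 / 8.0905e-05 = 98472.9583 J/mol
Ea = 98.47 kJ/mol

98.47 kJ/mol


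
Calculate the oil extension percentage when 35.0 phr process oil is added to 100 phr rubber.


Oil % = oil / (100 + oil) * 100
= 35.0 / (100 + 35.0) * 100
= 35.0 / 135.0 * 100
= 25.93%

25.93%


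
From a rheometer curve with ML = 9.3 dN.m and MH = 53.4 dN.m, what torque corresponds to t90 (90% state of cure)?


M90 = ML + 0.9 * (MH - ML)
M90 = 9.3 + 0.9 * (53.4 - 9.3)
M90 = 9.3 + 0.9 * 44.1
M90 = 48.99 dN.m

48.99 dN.m


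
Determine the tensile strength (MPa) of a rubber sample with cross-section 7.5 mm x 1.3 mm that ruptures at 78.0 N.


Area = width * thickness = 7.5 * 1.3 = 9.75 mm^2
TS = force / area = 78.0 / 9.75 = 8.0 MPa

8.0 MPa


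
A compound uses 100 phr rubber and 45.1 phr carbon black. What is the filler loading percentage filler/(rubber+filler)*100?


Filler % = filler / (rubber + filler) * 100
= 45.1 / (100 + 45.1) * 100
= 45.1 / 145.1 * 100
= 31.08%

31.08%


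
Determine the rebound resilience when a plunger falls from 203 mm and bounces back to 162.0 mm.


Resilience = h_rebound / h_drop * 100
= 162.0 / 203 * 100
= 79.8%

79.8%


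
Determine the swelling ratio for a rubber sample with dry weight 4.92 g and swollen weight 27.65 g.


Q = W_swollen / W_dry
Q = 27.65 / 4.92
Q = 5.62

Q = 5.62


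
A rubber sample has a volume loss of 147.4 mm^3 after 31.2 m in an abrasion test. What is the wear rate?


Rate = volume_loss / distance
= 147.4 / 31.2
= 4.724 mm^3/m

4.724 mm^3/m


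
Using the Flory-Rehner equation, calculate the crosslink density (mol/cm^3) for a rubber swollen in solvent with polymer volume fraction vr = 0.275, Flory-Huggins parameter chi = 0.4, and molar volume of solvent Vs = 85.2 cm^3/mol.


ln(1 - vr) = ln(1 - 0.275) = -0.3216
Numerator = -((-0.3216) + 0.275 + 0.4 * 0.275^2) = 0.0163
Denominator = 85.2 * (0.275^(1/3) - 0.275/2) = 43.6902
nu = 0.0163 / 43.6902 = 3.7385e-04 mol/cm^3

3.7385e-04 mol/cm^3


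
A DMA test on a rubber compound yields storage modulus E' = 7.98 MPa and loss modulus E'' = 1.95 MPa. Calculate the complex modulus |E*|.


|E*| = sqrt(E'^2 + E''^2)
= sqrt(7.98^2 + 1.95^2)
= sqrt(63.6804 + 3.8025)
= 8.215 MPa

8.215 MPa


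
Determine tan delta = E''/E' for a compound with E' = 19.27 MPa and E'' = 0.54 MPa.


tan delta = E'' / E'
= 0.54 / 19.27
= 0.028

tan delta = 0.028


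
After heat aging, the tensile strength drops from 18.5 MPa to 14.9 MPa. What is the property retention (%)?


Retention = aged / original * 100
= 14.9 / 18.5 * 100
= 80.5%

80.5%


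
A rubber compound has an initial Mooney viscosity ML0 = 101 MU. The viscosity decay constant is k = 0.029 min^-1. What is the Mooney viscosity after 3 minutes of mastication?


ML = ML0 * exp(-k * t)
ML = 101 * exp(-0.029 * 3)
ML = 101 * 0.9167
ML = 92.58 MU

92.58 MU


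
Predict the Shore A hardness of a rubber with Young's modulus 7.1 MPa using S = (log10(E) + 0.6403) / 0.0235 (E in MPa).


log10(E) = 0.0235*S - 0.6403  =>  S = (log10(E) + 0.6403) / 0.0235
log10(7.1) = 0.851258
S = (0.851258 + 0.6403) / 0.0235 = 1.491558 / 0.0235
S = 63.5

Shore A = 63.5


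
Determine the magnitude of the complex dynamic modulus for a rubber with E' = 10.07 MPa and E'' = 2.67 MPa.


|E*| = sqrt(E'^2 + E''^2)
= sqrt(10.07^2 + 2.67^2)
= sqrt(101.4049 + 7.1289)
= 10.418 MPa

10.418 MPa


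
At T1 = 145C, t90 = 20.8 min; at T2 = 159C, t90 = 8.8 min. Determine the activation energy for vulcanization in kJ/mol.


T1 = 418.15 K, T2 = 432.15 K
1/T1 - 1/T2 = 7.7475e-05
ln(t1/t2) = ln(20.8/8.8) = 0.8602
Ea = 8.314 * 0.8602 / 7.7475e-05 = 92309.9849 J/mol
Ea = 92.31 kJ/mol

92.31 kJ/mol


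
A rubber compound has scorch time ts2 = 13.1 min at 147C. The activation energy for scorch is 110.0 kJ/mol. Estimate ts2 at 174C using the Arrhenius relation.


Convert temperatures: T1 = 147 + 273.15 = 420.15 K, T2 = 174 + 273.15 = 447.15 K
ts2_new = 13.1 * exp(110000 / 8.314 * (1/447.15 - 1/420.15))
1/T2 - 1/T1 = -1.4372e-04
ts2_new = 1.96 min

1.96 min


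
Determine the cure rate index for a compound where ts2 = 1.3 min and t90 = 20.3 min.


CRI = 100 / (t90 - ts2)
= 100 / (20.3 - 1.3)
= 100 / 19.0
= 5.26 min^-1

5.26 min^-1


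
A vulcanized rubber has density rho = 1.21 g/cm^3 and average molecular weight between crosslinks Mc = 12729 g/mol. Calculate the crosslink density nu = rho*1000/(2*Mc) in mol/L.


nu = rho * 1000 / (2 * Mc)
nu = 1.21 * 1000 / (2 * 12729)
nu = 1210.0 / 25458
nu = 0.0475 mol/L

0.0475 mol/L


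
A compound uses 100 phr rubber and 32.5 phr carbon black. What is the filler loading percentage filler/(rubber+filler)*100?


Filler % = filler / (rubber + filler) * 100
= 32.5 / (100 + 32.5) * 100
= 32.5 / 132.5 * 100
= 24.53%

24.53%


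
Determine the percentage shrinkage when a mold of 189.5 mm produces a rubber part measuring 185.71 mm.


Shrinkage = (mold - part) / mold * 100
= (189.5 - 185.71) / 189.5 * 100
= 3.79 / 189.5 * 100
= 2.0%

2.0%


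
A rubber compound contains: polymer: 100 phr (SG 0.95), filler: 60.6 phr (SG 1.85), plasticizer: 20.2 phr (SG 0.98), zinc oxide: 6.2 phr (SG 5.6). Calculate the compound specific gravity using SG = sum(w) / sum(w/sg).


Sum of weights = 187.0
Volume contributions:
  polymer: 100/0.95 = 105.2632
  filler: 60.6/1.85 = 32.7568
  plasticizer: 20.2/0.98 = 20.6122
  zinc oxide: 6.2/5.6 = 1.1071
Sum of volumes = 159.7393
SG = 187.0 / 159.7393 = 1.171

SG = 1.171


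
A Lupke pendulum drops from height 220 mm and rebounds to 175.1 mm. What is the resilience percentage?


Resilience = h_rebound / h_drop * 100
= 175.1 / 220 * 100
= 79.6%

79.6%


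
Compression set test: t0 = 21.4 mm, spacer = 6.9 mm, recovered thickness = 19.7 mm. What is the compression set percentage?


CS = (t0 - recovered) / (t0 - ts) * 100
= (21.4 - 19.7) / (21.4 - 6.9) * 100
= 1.7 / 14.5 * 100
= 11.7%

11.7%


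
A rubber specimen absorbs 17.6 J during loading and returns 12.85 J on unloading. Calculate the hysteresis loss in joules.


Hysteresis loss = loading - unloading
= 17.6 - 12.85
= 4.75 J

4.75 J


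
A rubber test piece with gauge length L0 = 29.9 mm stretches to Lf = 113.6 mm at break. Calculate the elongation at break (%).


Elongation = (Lf - L0) / L0 * 100
= (113.6 - 29.9) / 29.9 * 100
= 83.7 / 29.9 * 100
= 279.9%

279.9%


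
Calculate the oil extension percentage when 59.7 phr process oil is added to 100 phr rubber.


Oil % = oil / (100 + oil) * 100
= 59.7 / (100 + 59.7) * 100
= 59.7 / 159.7 * 100
= 37.38%

37.38%


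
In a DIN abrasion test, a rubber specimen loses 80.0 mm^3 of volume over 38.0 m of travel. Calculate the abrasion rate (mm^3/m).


Rate = volume_loss / distance
= 80.0 / 38.0
= 2.105 mm^3/m

2.105 mm^3/m


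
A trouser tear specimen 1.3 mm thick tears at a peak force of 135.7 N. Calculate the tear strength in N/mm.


Tear strength = force / thickness
= 135.7 / 1.3
= 104.38 N/mm

104.38 N/mm


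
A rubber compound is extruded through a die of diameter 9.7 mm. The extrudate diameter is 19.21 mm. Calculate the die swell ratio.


Die swell ratio = D_extrudate / D_die
= 19.21 / 9.7
= 1.98

Die swell = 1.98


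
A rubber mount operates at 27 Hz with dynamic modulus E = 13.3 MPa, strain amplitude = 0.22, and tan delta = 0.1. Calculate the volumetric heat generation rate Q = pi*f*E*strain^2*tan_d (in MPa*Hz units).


Q = pi * f * E * strain^2 * tan_d
= pi * 27 * 13.3 * 0.22^2 * 0.1
= pi * 27 * 13.3 * 0.0484 * 0.1
= 5.4602

Q = 5.4602


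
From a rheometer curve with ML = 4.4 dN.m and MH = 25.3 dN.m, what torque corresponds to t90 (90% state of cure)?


M90 = ML + 0.9 * (MH - ML)
M90 = 4.4 + 0.9 * (25.3 - 4.4)
M90 = 4.4 + 0.9 * 20.9
M90 = 23.21 dN.m

23.21 dN.m


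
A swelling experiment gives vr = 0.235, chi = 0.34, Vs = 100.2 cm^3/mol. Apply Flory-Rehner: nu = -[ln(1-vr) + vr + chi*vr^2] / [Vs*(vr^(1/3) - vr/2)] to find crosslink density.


ln(1 - vr) = ln(1 - 0.235) = -0.2679
Numerator = -((-0.2679) + 0.235 + 0.34 * 0.235^2) = 0.0141
Denominator = 100.2 * (0.235^(1/3) - 0.235/2) = 50.0600
nu = 0.0141 / 50.0600 = 2.8172e-04 mol/cm^3

2.8172e-04 mol/cm^3


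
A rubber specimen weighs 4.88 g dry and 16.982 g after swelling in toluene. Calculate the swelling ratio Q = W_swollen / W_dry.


Q = W_swollen / W_dry
Q = 16.982 / 4.88
Q = 3.48

Q = 3.48


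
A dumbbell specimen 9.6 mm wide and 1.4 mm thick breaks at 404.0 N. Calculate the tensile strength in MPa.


Area = width * thickness = 9.6 * 1.4 = 13.44 mm^2
TS = force / area = 404.0 / 13.44 = 30.06 MPa

30.06 MPa


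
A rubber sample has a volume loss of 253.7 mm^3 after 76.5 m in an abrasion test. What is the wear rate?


Rate = volume_loss / distance
= 253.7 / 76.5
= 3.316 mm^3/m

3.316 mm^3/m


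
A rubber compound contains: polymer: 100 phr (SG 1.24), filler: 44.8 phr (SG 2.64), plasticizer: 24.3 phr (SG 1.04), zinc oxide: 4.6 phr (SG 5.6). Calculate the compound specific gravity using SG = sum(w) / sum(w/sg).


Sum of weights = 173.7
Volume contributions:
  polymer: 100/1.24 = 80.6452
  filler: 44.8/2.64 = 16.9697
  plasticizer: 24.3/1.04 = 23.3654
  zinc oxide: 4.6/5.6 = 0.8214
Sum of volumes = 121.8017
SG = 173.7 / 121.8017 = 1.426

SG = 1.426


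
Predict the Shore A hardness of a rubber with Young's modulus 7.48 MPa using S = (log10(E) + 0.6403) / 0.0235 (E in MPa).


log10(E) = 0.0235*S - 0.6403  =>  S = (log10(E) + 0.6403) / 0.0235
log10(7.48) = 0.873902
S = (0.873902 + 0.6403) / 0.0235 = 1.514202 / 0.0235
S = 64.4

Shore A = 64.4


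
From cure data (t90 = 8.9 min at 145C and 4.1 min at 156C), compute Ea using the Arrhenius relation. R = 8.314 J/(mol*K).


T1 = 418.15 K, T2 = 429.15 K
1/T1 - 1/T2 = 6.1299e-05
ln(t1/t2) = ln(8.9/4.1) = 0.7751
Ea = 8.314 * 0.7751 / 6.1299e-05 = 105122.6470 J/mol
Ea = 105.12 kJ/mol

105.12 kJ/mol


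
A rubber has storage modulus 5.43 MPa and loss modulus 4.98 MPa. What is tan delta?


tan delta = E'' / E'
= 4.98 / 5.43
= 0.9171

tan delta = 0.9171


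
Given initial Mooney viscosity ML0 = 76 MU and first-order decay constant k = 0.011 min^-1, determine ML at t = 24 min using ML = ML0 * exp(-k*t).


ML = ML0 * exp(-k * t)
ML = 76 * exp(-0.011 * 24)
ML = 76 * 0.7680
ML = 58.37 MU

58.37 MU


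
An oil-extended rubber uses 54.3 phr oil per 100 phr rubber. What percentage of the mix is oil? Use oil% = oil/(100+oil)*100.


Oil % = oil / (100 + oil) * 100
= 54.3 / (100 + 54.3) * 100
= 54.3 / 154.3 * 100
= 35.19%

35.19%


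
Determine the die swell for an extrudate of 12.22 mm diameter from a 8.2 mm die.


Die swell ratio = D_extrudate / D_die
= 12.22 / 8.2
= 1.49

Die swell = 1.49


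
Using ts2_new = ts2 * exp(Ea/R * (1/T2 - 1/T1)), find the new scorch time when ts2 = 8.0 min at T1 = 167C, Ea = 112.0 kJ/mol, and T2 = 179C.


Convert temperatures: T1 = 167 + 273.15 = 440.15 K, T2 = 179 + 273.15 = 452.15 K
ts2_new = 8.0 * exp(112000 / 8.314 * (1/452.15 - 1/440.15))
1/T2 - 1/T1 = -6.0297e-05
ts2_new = 3.55 min

3.55 min


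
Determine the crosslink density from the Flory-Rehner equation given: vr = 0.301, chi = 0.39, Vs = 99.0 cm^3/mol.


ln(1 - vr) = ln(1 - 0.301) = -0.3581
Numerator = -((-0.3581) + 0.301 + 0.39 * 0.301^2) = 0.0218
Denominator = 99.0 * (0.301^(1/3) - 0.301/2) = 51.4479
nu = 0.0218 / 51.4479 = 4.2315e-04 mol/cm^3

4.2315e-04 mol/cm^3


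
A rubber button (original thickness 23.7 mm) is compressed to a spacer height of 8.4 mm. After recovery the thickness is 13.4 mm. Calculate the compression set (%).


CS = (t0 - recovered) / (t0 - ts) * 100
= (23.7 - 13.4) / (23.7 - 8.4) * 100
= 10.3 / 15.3 * 100
= 67.3%

67.3%


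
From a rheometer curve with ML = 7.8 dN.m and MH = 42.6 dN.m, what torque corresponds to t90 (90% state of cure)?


M90 = ML + 0.9 * (MH - ML)
M90 = 7.8 + 0.9 * (42.6 - 7.8)
M90 = 7.8 + 0.9 * 34.8
M90 = 39.12 dN.m

39.12 dN.m


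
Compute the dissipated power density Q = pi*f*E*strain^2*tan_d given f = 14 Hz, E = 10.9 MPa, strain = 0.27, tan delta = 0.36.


Q = pi * f * E * strain^2 * tan_d
= pi * 14 * 10.9 * 0.27^2 * 0.36
= pi * 14 * 10.9 * 0.0729 * 0.36
= 12.5816

Q = 12.5816


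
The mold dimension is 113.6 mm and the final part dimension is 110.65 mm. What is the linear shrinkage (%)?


Shrinkage = (mold - part) / mold * 100
= (113.6 - 110.65) / 113.6 * 100
= 2.95 / 113.6 * 100
= 2.6%

2.6%


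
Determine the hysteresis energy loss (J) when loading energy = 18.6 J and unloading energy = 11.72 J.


Hysteresis loss = loading - unloading
= 18.6 - 11.72
= 6.88 J

6.88 J


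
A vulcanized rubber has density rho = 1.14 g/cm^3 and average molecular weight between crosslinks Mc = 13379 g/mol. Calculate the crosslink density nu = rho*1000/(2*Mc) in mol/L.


nu = rho * 1000 / (2 * Mc)
nu = 1.14 * 1000 / (2 * 13379)
nu = 1140.0 / 26758
nu = 0.0426 mol/L

0.0426 mol/L


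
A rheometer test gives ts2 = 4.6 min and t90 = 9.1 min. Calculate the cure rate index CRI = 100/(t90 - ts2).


CRI = 100 / (t90 - ts2)
= 100 / (9.1 - 4.6)
= 100 / 4.5
= 22.22 min^-1

22.22 min^-1


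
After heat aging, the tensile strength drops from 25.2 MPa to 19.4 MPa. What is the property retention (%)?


Retention = aged / original * 100
= 19.4 / 25.2 * 100
= 77.0%

77.0%


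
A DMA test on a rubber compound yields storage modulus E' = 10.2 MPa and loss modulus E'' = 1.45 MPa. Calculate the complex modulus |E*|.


|E*| = sqrt(E'^2 + E''^2)
= sqrt(10.2^2 + 1.45^2)
= sqrt(104.0400 + 2.1025)
= 10.303 MPa

10.303 MPa


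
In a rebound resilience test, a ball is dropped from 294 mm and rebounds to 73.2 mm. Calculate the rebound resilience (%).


Resilience = h_rebound / h_drop * 100
= 73.2 / 294 * 100
= 24.9%

24.9%


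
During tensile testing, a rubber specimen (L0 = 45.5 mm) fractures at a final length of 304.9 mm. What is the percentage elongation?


Elongation = (Lf - L0) / L0 * 100
= (304.9 - 45.5) / 45.5 * 100
= 259.4 / 45.5 * 100
= 570.1%

570.1%


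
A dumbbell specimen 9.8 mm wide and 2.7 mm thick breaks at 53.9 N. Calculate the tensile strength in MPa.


Area = width * thickness = 9.8 * 2.7 = 26.46 mm^2
TS = force / area = 53.9 / 26.46 = 2.04 MPa

2.04 MPa


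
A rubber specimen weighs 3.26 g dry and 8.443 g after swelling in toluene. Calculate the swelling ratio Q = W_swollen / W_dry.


Q = W_swollen / W_dry
Q = 8.443 / 3.26
Q = 2.59

Q = 2.59


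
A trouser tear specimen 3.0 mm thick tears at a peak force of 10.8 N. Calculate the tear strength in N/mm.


Tear strength = force / thickness
= 10.8 / 3.0
= 3.6 N/mm

3.6 N/mm


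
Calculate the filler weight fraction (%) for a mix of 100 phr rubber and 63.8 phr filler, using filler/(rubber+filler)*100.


Filler % = filler / (rubber + filler) * 100
= 63.8 / (100 + 63.8) * 100
= 63.8 / 163.8 * 100
= 38.95%

38.95%


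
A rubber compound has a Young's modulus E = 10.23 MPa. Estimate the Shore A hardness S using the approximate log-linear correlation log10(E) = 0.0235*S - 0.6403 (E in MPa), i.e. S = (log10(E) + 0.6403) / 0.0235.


log10(E) = 0.0235*S - 0.6403  =>  S = (log10(E) + 0.6403) / 0.0235
log10(10.23) = 1.009876
S = (1.009876 + 0.6403) / 0.0235 = 1.650176 / 0.0235
S = 70.2

Shore A = 70.2


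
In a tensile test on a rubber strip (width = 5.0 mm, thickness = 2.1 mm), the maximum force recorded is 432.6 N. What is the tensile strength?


Area = width * thickness = 5.0 * 2.1 = 10.5 mm^2
TS = force / area = 432.6 / 10.5 = 41.2 MPa

41.2 MPa


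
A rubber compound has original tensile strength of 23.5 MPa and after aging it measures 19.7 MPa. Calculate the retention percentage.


Retention = aged / original * 100
= 19.7 / 23.5 * 100
= 83.8%

83.8%


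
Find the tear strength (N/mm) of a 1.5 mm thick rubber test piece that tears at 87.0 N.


Tear strength = force / thickness
= 87.0 / 1.5
= 58.0 N/mm

58.0 N/mm


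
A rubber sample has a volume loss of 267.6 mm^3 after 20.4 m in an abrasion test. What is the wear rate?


Rate = volume_loss / distance
= 267.6 / 20.4
= 13.118 mm^3/m

13.118 mm^3/m


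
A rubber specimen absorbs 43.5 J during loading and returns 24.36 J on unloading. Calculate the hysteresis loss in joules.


Hysteresis loss = loading - unloading
= 43.5 - 24.36
= 19.14 J

19.14 J


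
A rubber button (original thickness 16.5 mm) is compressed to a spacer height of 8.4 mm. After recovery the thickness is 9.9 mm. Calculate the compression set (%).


CS = (t0 - recovered) / (t0 - ts) * 100
= (16.5 - 9.9) / (16.5 - 8.4) * 100
= 6.6 / 8.1 * 100
= 81.5%

81.5%


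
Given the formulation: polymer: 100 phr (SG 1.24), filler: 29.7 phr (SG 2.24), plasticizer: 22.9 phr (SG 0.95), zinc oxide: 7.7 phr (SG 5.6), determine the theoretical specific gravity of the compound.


Sum of weights = 160.3
Volume contributions:
  polymer: 100/1.24 = 80.6452
  filler: 29.7/2.24 = 13.2589
  plasticizer: 22.9/0.95 = 24.1053
  zinc oxide: 7.7/5.6 = 1.3750
Sum of volumes = 119.3844
SG = 160.3 / 119.3844 = 1.343

SG = 1.343


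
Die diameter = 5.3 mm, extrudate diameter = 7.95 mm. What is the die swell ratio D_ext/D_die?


Die swell ratio = D_extrudate / D_die
= 7.95 / 5.3
= 1.5

Die swell = 1.5


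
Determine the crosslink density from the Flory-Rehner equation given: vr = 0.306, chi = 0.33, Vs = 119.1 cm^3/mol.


ln(1 - vr) = ln(1 - 0.306) = -0.3653
Numerator = -((-0.3653) + 0.306 + 0.33 * 0.306^2) = 0.0284
Denominator = 119.1 * (0.306^(1/3) - 0.306/2) = 62.0352
nu = 0.0284 / 62.0352 = 4.5754e-04 mol/cm^3

4.5754e-04 mol/cm^3


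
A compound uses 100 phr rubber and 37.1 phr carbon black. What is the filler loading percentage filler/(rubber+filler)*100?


Filler % = filler / (rubber + filler) * 100
= 37.1 / (100 + 37.1) * 100
= 37.1 / 137.1 * 100
= 27.06%

27.06%


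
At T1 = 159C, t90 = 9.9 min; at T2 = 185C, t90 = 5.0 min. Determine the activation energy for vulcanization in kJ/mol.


T1 = 432.15 K, T2 = 458.15 K
1/T1 - 1/T2 = 1.3132e-04
ln(t1/t2) = ln(9.9/5.0) = 0.6831
Ea = 8.314 * 0.6831 / 1.3132e-04 = 43247.5152 J/mol
Ea = 43.25 kJ/mol

43.25 kJ/mol


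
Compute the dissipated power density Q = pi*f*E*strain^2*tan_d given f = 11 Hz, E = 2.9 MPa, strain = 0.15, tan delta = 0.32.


Q = pi * f * E * strain^2 * tan_d
= pi * 11 * 2.9 * 0.15^2 * 0.32
= pi * 11 * 2.9 * 0.0225 * 0.32
= 0.7216

Q = 0.7216


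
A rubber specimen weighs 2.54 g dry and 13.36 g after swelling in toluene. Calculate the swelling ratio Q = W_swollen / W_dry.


Q = W_swollen / W_dry
Q = 13.36 / 2.54
Q = 5.26

Q = 5.26


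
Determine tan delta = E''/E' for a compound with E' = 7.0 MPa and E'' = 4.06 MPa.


tan delta = E'' / E'
= 4.06 / 7.0
= 0.58

tan delta = 0.58


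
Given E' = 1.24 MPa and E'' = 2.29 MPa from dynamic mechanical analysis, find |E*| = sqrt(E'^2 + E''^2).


|E*| = sqrt(E'^2 + E''^2)
= sqrt(1.24^2 + 2.29^2)
= sqrt(1.5376 + 5.2441)
= 2.604 MPa

2.604 MPa


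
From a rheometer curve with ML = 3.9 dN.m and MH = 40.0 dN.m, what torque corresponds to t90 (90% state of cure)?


M90 = ML + 0.9 * (MH - ML)
M90 = 3.9 + 0.9 * (40.0 - 3.9)
M90 = 3.9 + 0.9 * 36.1
M90 = 36.39 dN.m

36.39 dN.m


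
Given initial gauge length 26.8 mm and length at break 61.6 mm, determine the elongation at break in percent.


Elongation = (Lf - L0) / L0 * 100
= (61.6 - 26.8) / 26.8 * 100
= 34.8 / 26.8 * 100
= 129.9%

129.9%


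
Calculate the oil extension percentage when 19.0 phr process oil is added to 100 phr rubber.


Oil % = oil / (100 + oil) * 100
= 19.0 / (100 + 19.0) * 100
= 19.0 / 119.0 * 100
= 15.97%

15.97%


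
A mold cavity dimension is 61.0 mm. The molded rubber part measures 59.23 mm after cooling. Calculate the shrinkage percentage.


Shrinkage = (mold - part) / mold * 100
= (61.0 - 59.23) / 61.0 * 100
= 1.77 / 61.0 * 100
= 2.9%

2.9%


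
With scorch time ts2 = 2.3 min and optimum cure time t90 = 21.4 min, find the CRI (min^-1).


CRI = 100 / (t90 - ts2)
= 100 / (21.4 - 2.3)
= 100 / 19.1
= 5.24 min^-1

5.24 min^-1


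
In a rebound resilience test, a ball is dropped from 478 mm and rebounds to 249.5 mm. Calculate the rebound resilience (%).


Resilience = h_rebound / h_drop * 100
= 249.5 / 478 * 100
= 52.2%

52.2%


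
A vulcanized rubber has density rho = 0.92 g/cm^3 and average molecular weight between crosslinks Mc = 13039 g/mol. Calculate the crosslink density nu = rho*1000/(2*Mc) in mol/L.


nu = rho * 1000 / (2 * Mc)
nu = 0.92 * 1000 / (2 * 13039)
nu = 920.0 / 26078
nu = 0.0353 mol/L

0.0353 mol/L


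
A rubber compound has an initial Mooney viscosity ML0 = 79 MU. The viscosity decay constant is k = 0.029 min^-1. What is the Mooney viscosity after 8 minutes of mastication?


ML = ML0 * exp(-k * t)
ML = 79 * exp(-0.029 * 8)
ML = 79 * 0.7929
ML = 62.64 MU

62.64 MU


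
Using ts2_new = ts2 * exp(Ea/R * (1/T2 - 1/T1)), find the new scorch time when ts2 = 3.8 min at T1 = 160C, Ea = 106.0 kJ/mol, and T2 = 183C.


Convert temperatures: T1 = 160 + 273.15 = 433.15 K, T2 = 183 + 273.15 = 456.15 K
ts2_new = 3.8 * exp(106000 / 8.314 * (1/456.15 - 1/433.15))
1/T2 - 1/T1 = -1.1641e-04
ts2_new = 0.86 min

0.86 min


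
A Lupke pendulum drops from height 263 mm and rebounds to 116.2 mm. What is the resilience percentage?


Resilience = h_rebound / h_drop * 100
= 116.2 / 263 * 100
= 44.2%

44.2%


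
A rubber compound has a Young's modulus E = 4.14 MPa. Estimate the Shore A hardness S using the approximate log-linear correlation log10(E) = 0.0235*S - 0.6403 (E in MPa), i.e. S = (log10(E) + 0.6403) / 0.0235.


log10(E) = 0.0235*S - 0.6403  =>  S = (log10(E) + 0.6403) / 0.0235
log10(4.14) = 0.617000
S = (0.617000 + 0.6403) / 0.0235 = 1.257300 / 0.0235
S = 53.5

Shore A = 53.5


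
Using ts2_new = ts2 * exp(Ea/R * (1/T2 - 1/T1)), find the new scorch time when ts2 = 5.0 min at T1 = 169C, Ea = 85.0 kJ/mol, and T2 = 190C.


Convert temperatures: T1 = 169 + 273.15 = 442.15 K, T2 = 190 + 273.15 = 463.15 K
ts2_new = 5.0 * exp(85000 / 8.314 * (1/463.15 - 1/442.15))
1/T2 - 1/T1 = -1.0255e-04
ts2_new = 1.75 min

1.75 min


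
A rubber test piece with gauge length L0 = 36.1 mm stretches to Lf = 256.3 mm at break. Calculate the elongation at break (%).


Elongation = (Lf - L0) / L0 * 100
= (256.3 - 36.1) / 36.1 * 100
= 220.2 / 36.1 * 100
= 610.0%

610.0%


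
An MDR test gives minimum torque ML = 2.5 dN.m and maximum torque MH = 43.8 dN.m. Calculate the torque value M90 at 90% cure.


M90 = ML + 0.9 * (MH - ML)
M90 = 2.5 + 0.9 * (43.8 - 2.5)
M90 = 2.5 + 0.9 * 41.3
M90 = 39.67 dN.m

39.67 dN.m


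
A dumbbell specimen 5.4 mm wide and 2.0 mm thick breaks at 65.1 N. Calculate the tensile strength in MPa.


Area = width * thickness = 5.4 * 2.0 = 10.8 mm^2
TS = force / area = 65.1 / 10.8 = 6.03 MPa

6.03 MPa


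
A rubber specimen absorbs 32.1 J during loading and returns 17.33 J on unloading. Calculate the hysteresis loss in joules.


Hysteresis loss = loading - unloading
= 32.1 - 17.33
= 14.77 J

14.77 J


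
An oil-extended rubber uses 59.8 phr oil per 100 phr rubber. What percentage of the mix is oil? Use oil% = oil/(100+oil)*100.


Oil % = oil / (100 + oil) * 100
= 59.8 / (100 + 59.8) * 100
= 59.8 / 159.8 * 100
= 37.42%

37.42%


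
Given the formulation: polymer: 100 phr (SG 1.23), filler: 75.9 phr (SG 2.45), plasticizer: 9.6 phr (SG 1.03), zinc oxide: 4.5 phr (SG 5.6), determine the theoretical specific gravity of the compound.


Sum of weights = 190.0
Volume contributions:
  polymer: 100/1.23 = 81.3008
  filler: 75.9/2.45 = 30.9796
  plasticizer: 9.6/1.03 = 9.3204
  zinc oxide: 4.5/5.6 = 0.8036
Sum of volumes = 122.4044
SG = 190.0 / 122.4044 = 1.552

SG = 1.552


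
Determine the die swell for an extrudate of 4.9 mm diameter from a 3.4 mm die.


Die swell ratio = D_extrudate / D_die
= 4.9 / 3.4
= 1.441

Die swell = 1.441


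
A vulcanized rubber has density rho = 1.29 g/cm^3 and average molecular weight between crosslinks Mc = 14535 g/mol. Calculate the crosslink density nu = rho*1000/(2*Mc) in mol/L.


nu = rho * 1000 / (2 * Mc)
nu = 1.29 * 1000 / (2 * 14535)
nu = 1290.0 / 29070
nu = 0.0444 mol/L

0.0444 mol/L


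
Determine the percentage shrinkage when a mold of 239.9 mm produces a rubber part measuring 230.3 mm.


Shrinkage = (mold - part) / mold * 100
= (239.9 - 230.3) / 239.9 * 100
= 9.6 / 239.9 * 100
= 4.0%

4.0%


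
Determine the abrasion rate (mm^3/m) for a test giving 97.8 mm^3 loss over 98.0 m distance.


Rate = volume_loss / distance
= 97.8 / 98.0
= 0.998 mm^3/m

0.998 mm^3/m


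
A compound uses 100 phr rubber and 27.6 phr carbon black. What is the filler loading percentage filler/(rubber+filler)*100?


Filler % = filler / (rubber + filler) * 100
= 27.6 / (100 + 27.6) * 100
= 27.6 / 127.6 * 100
= 21.63%

21.63%


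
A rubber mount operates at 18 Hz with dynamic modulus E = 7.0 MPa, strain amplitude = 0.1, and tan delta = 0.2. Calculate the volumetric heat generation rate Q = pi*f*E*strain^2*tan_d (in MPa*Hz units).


Q = pi * f * E * strain^2 * tan_d
= pi * 18 * 7.0 * 0.1^2 * 0.2
= pi * 18 * 7.0 * 0.0100 * 0.2
= 0.7917

Q = 0.7917


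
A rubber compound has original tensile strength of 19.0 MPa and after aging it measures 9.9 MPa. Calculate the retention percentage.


Retention = aged / original * 100
= 9.9 / 19.0 * 100
= 52.1%

52.1%


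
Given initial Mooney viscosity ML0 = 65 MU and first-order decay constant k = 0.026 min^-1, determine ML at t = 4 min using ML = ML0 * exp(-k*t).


ML = ML0 * exp(-k * t)
ML = 65 * exp(-0.026 * 4)
ML = 65 * 0.9012
ML = 58.58 MU

58.58 MU


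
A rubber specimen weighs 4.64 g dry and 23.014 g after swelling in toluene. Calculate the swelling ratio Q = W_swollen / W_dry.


Q = W_swollen / W_dry
Q = 23.014 / 4.64
Q = 4.96

Q = 4.96


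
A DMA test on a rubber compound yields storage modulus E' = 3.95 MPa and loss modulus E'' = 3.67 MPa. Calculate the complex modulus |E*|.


|E*| = sqrt(E'^2 + E''^2)
= sqrt(3.95^2 + 3.67^2)
= sqrt(15.6025 + 13.4689)
= 5.392 MPa

5.392 MPa


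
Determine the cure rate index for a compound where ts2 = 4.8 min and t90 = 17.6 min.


CRI = 100 / (t90 - ts2)
= 100 / (17.6 - 4.8)
= 100 / 12.8
= 7.81 min^-1

7.81 min^-1


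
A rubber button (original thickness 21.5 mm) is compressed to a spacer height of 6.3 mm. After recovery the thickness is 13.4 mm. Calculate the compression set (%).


CS = (t0 - recovered) / (t0 - ts) * 100
= (21.5 - 13.4) / (21.5 - 6.3) * 100
= 8.1 / 15.2 * 100
= 53.3%

53.3%


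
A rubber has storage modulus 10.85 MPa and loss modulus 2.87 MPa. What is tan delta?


tan delta = E'' / E'
= 2.87 / 10.85
= 0.2645

tan delta = 0.2645


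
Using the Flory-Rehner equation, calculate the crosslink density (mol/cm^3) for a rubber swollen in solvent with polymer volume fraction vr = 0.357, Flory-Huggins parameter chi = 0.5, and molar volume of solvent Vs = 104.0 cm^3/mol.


ln(1 - vr) = ln(1 - 0.357) = -0.4416
Numerator = -((-0.4416) + 0.357 + 0.5 * 0.357^2) = 0.0209
Denominator = 104.0 * (0.357^(1/3) - 0.357/2) = 55.2133
nu = 0.0209 / 55.2133 = 3.7828e-04 mol/cm^3

3.7828e-04 mol/cm^3


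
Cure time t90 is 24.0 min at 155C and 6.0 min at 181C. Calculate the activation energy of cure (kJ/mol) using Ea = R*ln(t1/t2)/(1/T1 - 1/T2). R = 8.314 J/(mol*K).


T1 = 428.15 K, T2 = 454.15 K
1/T1 - 1/T2 = 1.3371e-04
ln(t1/t2) = ln(24.0/6.0) = 1.3863
Ea = 8.314 * 1.3863 / 1.3371e-04 = 86196.0562 J/mol
Ea = 86.2 kJ/mol

86.2 kJ/mol


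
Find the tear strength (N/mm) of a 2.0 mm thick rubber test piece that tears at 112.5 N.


Tear strength = force / thickness
= 112.5 / 2.0
= 56.25 N/mm

56.25 N/mm


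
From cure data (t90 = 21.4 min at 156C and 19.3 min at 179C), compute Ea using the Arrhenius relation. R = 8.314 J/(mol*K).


T1 = 429.15 K, T2 = 452.15 K
1/T1 - 1/T2 = 1.1853e-04
ln(t1/t2) = ln(21.4/19.3) = 0.1033
Ea = 8.314 * 0.1033 / 1.1853e-04 = 7244.6025 J/mol
Ea = 7.24 kJ/mol

7.24 kJ/mol


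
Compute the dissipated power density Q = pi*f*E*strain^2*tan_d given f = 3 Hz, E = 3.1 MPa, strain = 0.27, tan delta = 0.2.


Q = pi * f * E * strain^2 * tan_d
= pi * 3 * 3.1 * 0.27^2 * 0.2
= pi * 3 * 3.1 * 0.0729 * 0.2
= 0.4260

Q = 0.4260


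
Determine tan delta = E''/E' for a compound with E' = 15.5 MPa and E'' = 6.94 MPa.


tan delta = E'' / E'
= 6.94 / 15.5
= 0.4477

tan delta = 0.4477


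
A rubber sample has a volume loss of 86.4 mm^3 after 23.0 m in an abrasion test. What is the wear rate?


Rate = volume_loss / distance
= 86.4 / 23.0
= 3.757 mm^3/m

3.757 mm^3/m


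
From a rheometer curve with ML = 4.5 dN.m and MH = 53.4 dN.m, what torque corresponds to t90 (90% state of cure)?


M90 = ML + 0.9 * (MH - ML)
M90 = 4.5 + 0.9 * (53.4 - 4.5)
M90 = 4.5 + 0.9 * 48.9
M90 = 48.51 dN.m

48.51 dN.m
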